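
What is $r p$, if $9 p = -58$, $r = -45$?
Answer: $290$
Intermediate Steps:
$p = - \frac{58}{9}$ ($p = \frac{1}{9} \left(-58\right) = - \frac{58}{9} \approx -6.4444$)
$r p = \left(-45\right) \left(- \frac{58}{9}\right) = 290$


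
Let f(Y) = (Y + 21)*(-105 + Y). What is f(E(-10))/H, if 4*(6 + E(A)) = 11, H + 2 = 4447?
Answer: -30743/71120 ≈ -0.43227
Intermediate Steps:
H = 4445 (H = -2 + 4447 = 4445)
E(A) = -13/4 (E(A) = -6 + (¼)*11 = -6 + 11/4 = -13/4)
f(Y) = (-105 + Y)*(21 + Y) (f(Y) = (21 + Y)*(-105 + Y) = (-105 + Y)*(21 + Y))
f(E(-10))/H = (-2205 + (-13/4)² - 84*(-13/4))/4445 = (-2205 + 169/16 + 273)*(1/4445) = -30743/16*1/4445 = -30743/71120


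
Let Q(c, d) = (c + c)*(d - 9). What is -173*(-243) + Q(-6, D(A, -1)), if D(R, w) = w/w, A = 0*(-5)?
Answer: 42135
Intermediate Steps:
A = 0
D(R, w) = 1
Q(c, d) = 2*c*(-9 + d) (Q(c, d) = (2*c)*(-9 + d) = 2*c*(-9 + d))
-173*(-243) + Q(-6, D(A, -1)) = -173*(-243) + 2*(-6)*(-9 + 1) = 42039 + 2*(-6)*(-8) = 42039 + 96 = 42135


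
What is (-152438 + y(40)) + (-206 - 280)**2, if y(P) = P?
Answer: 83798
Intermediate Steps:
(-152438 + y(40)) + (-206 - 280)**2 = (-152438 + 40) + (-206 - 280)**2 = -152398 + (-486)**2 = -152398 + 236196 = 83798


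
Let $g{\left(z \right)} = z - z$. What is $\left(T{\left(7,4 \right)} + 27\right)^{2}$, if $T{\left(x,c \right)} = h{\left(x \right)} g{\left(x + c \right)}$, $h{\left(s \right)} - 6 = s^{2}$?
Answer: $729$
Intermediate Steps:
$h{\left(s \right)} = 6 + s^{2}$
$g{\left(z \right)} = 0$
$T{\left(x,c \right)} = 0$ ($T{\left(x,c \right)} = \left(6 + x^{2}\right) 0 = 0$)
$\left(T{\left(7,4 \right)} + 27\right)^{2} = \left(0 + 27\right)^{2} = 27^{2} = 729$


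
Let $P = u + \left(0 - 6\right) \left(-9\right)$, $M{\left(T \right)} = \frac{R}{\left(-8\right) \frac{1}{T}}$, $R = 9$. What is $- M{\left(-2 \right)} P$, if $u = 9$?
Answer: $- \frac{567}{4} \approx -141.75$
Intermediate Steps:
$M{\left(T \right)} = - \frac{9 T}{8}$ ($M{\left(T \right)} = \frac{9}{\left(-8\right) \frac{1}{T}} = 9 \left(- \frac{T}{8}\right) = - \frac{9 T}{8}$)
$P = 63$ ($P = 9 + \left(0 - 6\right) \left(-9\right) = 9 - -54 = 9 + 54 = 63$)
$- M{\left(-2 \right)} P = - \frac{\left(-9\right) \left(-2\right)}{8} \cdot 63 = \left(-1\right) \frac{9}{4} \cdot 63 = \left(- \frac{9}{4}\right) 63 = - \frac{567}{4}$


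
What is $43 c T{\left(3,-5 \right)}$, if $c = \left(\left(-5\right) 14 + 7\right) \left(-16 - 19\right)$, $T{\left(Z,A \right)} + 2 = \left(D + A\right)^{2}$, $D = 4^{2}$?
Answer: $11282985$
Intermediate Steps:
$D = 16$
$T{\left(Z,A \right)} = -2 + \left(16 + A\right)^{2}$
$c = 2205$ ($c = \left(-70 + 7\right) \left(-35\right) = \left(-63\right) \left(-35\right) = 2205$)
$43 c T{\left(3,-5 \right)} = 43 \cdot 2205 \left(-2 + \left(16 - 5\right)^{2}\right) = 94815 \left(-2 + 11^{2}\right) = 94815 \left(-2 + 121\right) = 94815 \cdot 119 = 11282985$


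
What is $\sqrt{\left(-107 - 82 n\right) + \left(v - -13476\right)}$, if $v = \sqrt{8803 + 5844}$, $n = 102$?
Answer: $\sqrt{5005 + \sqrt{14647}} \approx 71.596$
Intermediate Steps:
$v = \sqrt{14647} \approx 121.02$
$\sqrt{\left(-107 - 82 n\right) + \left(v - -13476\right)} = \sqrt{\left(-107 - 8364\right) + \left(\sqrt{14647} - -13476\right)} = \sqrt{\left(-107 - 8364\right) + \left(\sqrt{14647} + 13476\right)} = \sqrt{-8471 + \left(13476 + \sqrt{14647}\right)} = \sqrt{5005 + \sqrt{14647}}$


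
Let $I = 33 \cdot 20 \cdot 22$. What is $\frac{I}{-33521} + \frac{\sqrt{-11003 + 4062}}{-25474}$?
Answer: $- \frac{14520}{33521} - \frac{i \sqrt{6941}}{25474} \approx -0.43316 - 0.0032705 i$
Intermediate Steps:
$I = 14520$ ($I = 660 \cdot 22 = 14520$)
$\frac{I}{-33521} + \frac{\sqrt{-11003 + 4062}}{-25474} = \frac{14520}{-33521} + \frac{\sqrt{-11003 + 4062}}{-25474} = 14520 \left(- \frac{1}{33521}\right) + \sqrt{-6941} \left(- \frac{1}{25474}\right) = - \frac{14520}{33521} + i \sqrt{6941} \left(- \frac{1}{25474}\right) = - \frac{14520}{33521} - \frac{i \sqrt{6941}}{25474}$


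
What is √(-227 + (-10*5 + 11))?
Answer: I*√266 ≈ 16.31*I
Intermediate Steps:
√(-227 + (-10*5 + 11)) = √(-227 + (-50 + 11)) = √(-227 - 39) = √(-266) = I*√266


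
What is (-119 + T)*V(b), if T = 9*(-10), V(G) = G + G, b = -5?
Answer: 2090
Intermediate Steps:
V(G) = 2*G
T = -90
(-119 + T)*V(b) = (-119 - 90)*(2*(-5)) = -209*(-10) = 2090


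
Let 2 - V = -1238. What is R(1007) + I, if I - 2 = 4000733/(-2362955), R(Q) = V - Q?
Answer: 551293692/2362955 ≈ 233.31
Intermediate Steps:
V = 1240 (V = 2 - 1*(-1238) = 2 + 1238 = 1240)
R(Q) = 1240 - Q
I = 725177/2362955 (I = 2 + 4000733/(-2362955) = 2 + 4000733*(-1/2362955) = 2 - 4000733/2362955 = 725177/2362955 ≈ 0.30689)
R(1007) + I = (1240 - 1*1007) + 725177/2362955 = (1240 - 1007) + 725177/2362955 = 233 + 725177/2362955 = 551293692/2362955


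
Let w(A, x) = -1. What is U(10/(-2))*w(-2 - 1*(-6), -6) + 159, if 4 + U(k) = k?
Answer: 168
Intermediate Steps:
U(k) = -4 + k
U(10/(-2))*w(-2 - 1*(-6), -6) + 159 = (-4 + 10/(-2))*(-1) + 159 = (-4 + 10*(-1/2))*(-1) + 159 = (-4 - 5)*(-1) + 159 = -9*(-1) + 159 = 9 + 159 = 168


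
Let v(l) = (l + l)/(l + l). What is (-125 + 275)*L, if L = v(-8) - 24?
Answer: -3450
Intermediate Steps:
v(l) = 1 (v(l) = (2*l)/((2*l)) = (2*l)*(1/(2*l)) = 1)
L = -23 (L = 1 - 24 = -23)
(-125 + 275)*L = (-125 + 275)*(-23) = 150*(-23) = -3450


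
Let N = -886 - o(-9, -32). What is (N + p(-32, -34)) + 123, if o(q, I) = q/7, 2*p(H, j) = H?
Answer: -5444/7 ≈ -777.71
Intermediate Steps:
p(H, j) = H/2
o(q, I) = q/7 (o(q, I) = q*(1/7) = q/7)
N = -6193/7 (N = -886 - (-9)/7 = -886 - 1*(-9/7) = -886 + 9/7 = -6193/7 ≈ -884.71)
(N + p(-32, -34)) + 123 = (-6193/7 + (1/2)*(-32)) + 123 = (-6193/7 - 16) + 123 = -6305/7 + 123 = -5444/7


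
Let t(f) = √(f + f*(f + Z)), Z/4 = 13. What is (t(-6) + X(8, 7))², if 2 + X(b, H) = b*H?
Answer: (54 + I*√282)² ≈ 2634.0 + 1813.6*I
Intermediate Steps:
X(b, H) = -2 + H*b (X(b, H) = -2 + b*H = -2 + H*b)
Z = 52 (Z = 4*13 = 52)
t(f) = √(f + f*(52 + f)) (t(f) = √(f + f*(f + 52)) = √(f + f*(52 + f)))
(t(-6) + X(8, 7))² = (√(-6*(53 - 6)) + (-2 + 7*8))² = (√(-6*47) + (-2 + 56))² = (√(-282) + 54)² = (I*√282 + 54)² = (54 + I*√282)²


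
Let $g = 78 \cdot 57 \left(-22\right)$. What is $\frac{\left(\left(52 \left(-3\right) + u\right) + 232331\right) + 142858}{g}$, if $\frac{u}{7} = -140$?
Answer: $- \frac{19687}{5148} \approx -3.8242$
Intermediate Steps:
$u = -980$ ($u = 7 \left(-140\right) = -980$)
$g = -97812$ ($g = 4446 \left(-22\right) = -97812$)
$\frac{\left(\left(52 \left(-3\right) + u\right) + 232331\right) + 142858}{g} = \frac{\left(\left(52 \left(-3\right) - 980\right) + 232331\right) + 142858}{-97812} = \left(\left(\left(-156 - 980\right) + 232331\right) + 142858\right) \left(- \frac{1}{97812}\right) = \left(\left(-1136 + 232331\right) + 142858\right) \left(- \frac{1}{97812}\right) = \left(231195 + 142858\right) \left(- \frac{1}{97812}\right) = 374053 \left(- \frac{1}{97812}\right) = - \frac{19687}{5148}$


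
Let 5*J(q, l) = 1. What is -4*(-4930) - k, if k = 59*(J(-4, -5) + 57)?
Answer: 81726/5 ≈ 16345.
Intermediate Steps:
J(q, l) = ⅕ (J(q, l) = (⅕)*1 = ⅕)
k = 16874/5 (k = 59*(⅕ + 57) = 59*(286/5) = 16874/5 ≈ 3374.8)
-4*(-4930) - k = -4*(-4930) - 1*16874/5 = 19720 - 16874/5 = 81726/5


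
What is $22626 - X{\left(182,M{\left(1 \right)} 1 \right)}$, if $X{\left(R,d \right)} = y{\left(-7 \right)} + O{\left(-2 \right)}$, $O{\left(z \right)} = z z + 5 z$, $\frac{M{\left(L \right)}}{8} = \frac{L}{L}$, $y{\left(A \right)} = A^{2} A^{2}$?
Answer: $20231$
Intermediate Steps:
$y{\left(A \right)} = A^{4}$
$M{\left(L \right)} = 8$ ($M{\left(L \right)} = 8 \frac{L}{L} = 8 \cdot 1 = 8$)
$O{\left(z \right)} = z^{2} + 5 z$
$X{\left(R,d \right)} = 2395$ ($X{\left(R,d \right)} = \left(-7\right)^{4} - 2 \left(5 - 2\right) = 2401 - 6 = 2395$)
$22626 - X{\left(182,M{\left(1 \right)} 1 \right)} = 22626 - 2395 = 20231$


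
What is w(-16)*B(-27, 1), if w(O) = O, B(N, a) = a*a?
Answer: -16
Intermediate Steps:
B(N, a) = a²
w(-16)*B(-27, 1) = -16*1² = -16*1 = -16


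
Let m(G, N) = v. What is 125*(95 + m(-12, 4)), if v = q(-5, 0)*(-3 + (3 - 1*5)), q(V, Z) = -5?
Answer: 15000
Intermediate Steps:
v = 25 (v = -5*(-3 + (3 - 1*5)) = -5*(-3 + (3 - 5)) = -5*(-3 - 2) = -5*(-5) = 25)
m(G, N) = 25
125*(95 + m(-12, 4)) = 125*(95 + 25) = 125*120 = 15000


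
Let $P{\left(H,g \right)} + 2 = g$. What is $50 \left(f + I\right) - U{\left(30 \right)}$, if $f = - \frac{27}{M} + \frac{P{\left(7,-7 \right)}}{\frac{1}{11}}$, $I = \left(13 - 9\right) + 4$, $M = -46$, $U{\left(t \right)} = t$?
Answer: $- \frac{104665}{23} \approx -4550.6$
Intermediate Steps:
$P{\left(H,g \right)} = -2 + g$
$I = 8$ ($I = 4 + 4 = 8$)
$f = - \frac{4527}{46}$ ($f = - \frac{27}{-46} + \frac{-2 - 7}{\frac{1}{11}} = \left(-27\right) \left(- \frac{1}{46}\right) - 9 \frac{1}{\frac{1}{11}} = \frac{27}{46} - 99 = - \frac{4527}{46} \approx -98.413$)
$50 \left(f + I\right) - U{\left(30 \right)} = 50 \left(- \frac{4527}{46} + 8\right) - 30 = 50 \left(- \frac{4159}{46}\right) - 30 = - \frac{103975}{23} - 30 = - \frac{104665}{23}$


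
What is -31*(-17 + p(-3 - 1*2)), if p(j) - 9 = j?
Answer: 403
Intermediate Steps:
p(j) = 9 + j
-31*(-17 + p(-3 - 1*2)) = -31*(-17 + (9 + (-3 - 1*2))) = -31*(-17 + (9 + (-3 - 2))) = -31*(-17 + (9 - 5)) = -31*(-17 + 4) = -31*(-13) = 403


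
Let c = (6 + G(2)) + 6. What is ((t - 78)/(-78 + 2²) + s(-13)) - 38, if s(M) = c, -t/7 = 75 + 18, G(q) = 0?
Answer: -1195/74 ≈ -16.149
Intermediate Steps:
t = -651 (t = -7*(75 + 18) = -7*93 = -651)
c = 12 (c = (6 + 0) + 6 = 6 + 6 = 12)
s(M) = 12
((t - 78)/(-78 + 2²) + s(-13)) - 38 = ((-651 - 78)/(-78 + 2²) + 12) - 38 = (-729/(-78 + 4) + 12) - 38 = (-729/(-74) + 12) - 38 = (-729*(-1/74) + 12) - 38 = (729/74 + 12) - 38 = 1617/74 - 38 = -1195/74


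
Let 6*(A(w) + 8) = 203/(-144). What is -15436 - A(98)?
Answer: -13329589/864 ≈ -15428.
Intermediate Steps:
A(w) = -7115/864 (A(w) = -8 + (203/(-144))/6 = -8 + (203*(-1/144))/6 = -8 + (1/6)*(-203/144) = -8 - 203/864 = -7115/864)
-15436 - A(98) = -15436 - 1*(-7115/864) = -15436 + 7115/864 = -13329589/864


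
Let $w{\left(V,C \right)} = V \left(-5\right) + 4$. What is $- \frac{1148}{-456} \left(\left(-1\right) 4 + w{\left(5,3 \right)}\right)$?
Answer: $- \frac{7175}{114} \approx -62.939$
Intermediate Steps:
$w{\left(V,C \right)} = 4 - 5 V$ ($w{\left(V,C \right)} = - 5 V + 4 = 4 - 5 V$)
$- \frac{1148}{-456} \left(\left(-1\right) 4 + w{\left(5,3 \right)}\right) = - \frac{1148}{-456} \left(\left(-1\right) 4 + \left(4 - 25\right)\right) = \left(-1148\right) \left(- \frac{1}{456}\right) \left(-4 + \left(4 - 25\right)\right) = \frac{287 \left(-4 - 21\right)}{114} = \frac{287}{114} \left(-25\right) = - \frac{7175}{114}$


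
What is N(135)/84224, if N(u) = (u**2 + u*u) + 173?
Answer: 36623/84224 ≈ 0.43483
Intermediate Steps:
N(u) = 173 + 2*u**2 (N(u) = (u**2 + u**2) + 173 = 2*u**2 + 173 = 173 + 2*u**2)
N(135)/84224 = (173 + 2*135**2)/84224 = (173 + 2*18225)*(1/84224) = (173 + 36450)*(1/84224) = 36623*(1/84224) = 36623/84224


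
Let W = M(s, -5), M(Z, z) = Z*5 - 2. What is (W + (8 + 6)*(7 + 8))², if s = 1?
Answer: 45369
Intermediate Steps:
M(Z, z) = -2 + 5*Z (M(Z, z) = 5*Z - 2 = -2 + 5*Z)
W = 3 (W = -2 + 5*1 = -2 + 5 = 3)
(W + (8 + 6)*(7 + 8))² = (3 + (8 + 6)*(7 + 8))² = (3 + 14*15)² = (3 + 210)² = 213² = 45369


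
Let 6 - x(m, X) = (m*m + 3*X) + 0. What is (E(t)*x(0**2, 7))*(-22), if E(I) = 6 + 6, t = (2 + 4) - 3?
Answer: 3960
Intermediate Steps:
x(m, X) = 6 - m**2 - 3*X (x(m, X) = 6 - ((m*m + 3*X) + 0) = 6 - ((m**2 + 3*X) + 0) = 6 - (m**2 + 3*X) = 6 + (-m**2 - 3*X) = 6 - m**2 - 3*X)
t = 3 (t = 6 - 3 = 3)
E(I) = 12
(E(t)*x(0**2, 7))*(-22) = (12*(6 - (0**2)**2 - 3*7))*(-22) = (12*(6 - 1*0**2 - 21))*(-22) = (12*(6 - 1*0 - 21))*(-22) = (12*(6 + 0 - 21))*(-22) = (12*(-15))*(-22) = -180*(-22) = 3960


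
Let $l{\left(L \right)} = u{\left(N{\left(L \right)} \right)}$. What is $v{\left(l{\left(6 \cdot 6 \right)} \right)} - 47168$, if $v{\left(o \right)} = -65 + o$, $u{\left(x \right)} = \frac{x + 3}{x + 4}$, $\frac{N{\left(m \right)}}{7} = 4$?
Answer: $- \frac{1511425}{32} \approx -47232.0$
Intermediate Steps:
$N{\left(m \right)} = 28$ ($N{\left(m \right)} = 7 \cdot 4 = 28$)
$u{\left(x \right)} = \frac{3 + x}{4 + x}$
$l{\left(L \right)} = \frac{31}{32}$ ($l{\left(L \right)} = \frac{3 + 28}{4 + 28} = \frac{1}{32} \cdot 31 = \frac{31}{32}$)
$v{\left(l{\left(6 \cdot 6 \right)} \right)} - 47168 = \left(-65 + \frac{31}{32}\right) - 47168 = - \frac{2049}{32} - 47168 = - \frac{1511425}{32}$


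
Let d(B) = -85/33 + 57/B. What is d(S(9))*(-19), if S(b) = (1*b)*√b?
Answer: 874/99 ≈ 8.8283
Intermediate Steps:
S(b) = b^(3/2) (S(b) = b*√b = b^(3/2))
d(B) = -85/33 + 57/B (d(B) = -85*1/33 + 57/B = -85/33 + 57/B)
d(S(9))*(-19) = (-85/33 + 57/(9^(3/2)))*(-19) = (-85/33 + 57/27)*(-19) = (-85/33 + 57*(1/27))*(-19) = (-85/33 + 19/9)*(-19) = -46/99*(-19) = 874/99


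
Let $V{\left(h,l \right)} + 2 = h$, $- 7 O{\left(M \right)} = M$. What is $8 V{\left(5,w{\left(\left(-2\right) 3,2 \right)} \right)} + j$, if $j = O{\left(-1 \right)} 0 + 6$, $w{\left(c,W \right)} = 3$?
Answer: $30$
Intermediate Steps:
$O{\left(M \right)} = - \frac{M}{7}$
$V{\left(h,l \right)} = -2 + h$
$j = 6$ ($j = \left(- \frac{1}{7}\right) \left(-1\right) 0 + 6 = \frac{1}{7} \cdot 0 + 6 = 0 + 6 = 6$)
$8 V{\left(5,w{\left(\left(-2\right) 3,2 \right)} \right)} + j = 8 \left(-2 + 5\right) + 6 = 8 \cdot 3 + 6 = 24 + 6 = 30$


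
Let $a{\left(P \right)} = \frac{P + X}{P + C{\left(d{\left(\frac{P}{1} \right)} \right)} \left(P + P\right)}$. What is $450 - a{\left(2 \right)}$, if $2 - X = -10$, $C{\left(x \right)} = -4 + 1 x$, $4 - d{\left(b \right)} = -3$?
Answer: $449$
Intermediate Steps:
$d{\left(b \right)} = 7$ ($d{\left(b \right)} = 4 - -3 = 4 + 3 = 7$)
$C{\left(x \right)} = -4 + x$
$X = 12$ ($X = 2 - -10 = 2 + 10 = 12$)
$a{\left(P \right)} = \frac{12 + P}{7 P}$ ($a{\left(P \right)} = \frac{P + 12}{P + \left(-4 + 7\right) \left(P + P\right)} = \frac{12 + P}{P + 3 \cdot 2 P} = \frac{12 + P}{P + 6 P} = \frac{12 + P}{7 P}$)
$450 - a{\left(2 \right)} = 450 - \frac{12 + 2}{7 \cdot 2} = 450 - \frac{1}{7} \cdot \frac{1}{2} \cdot 14 = 450 - 1 = 449$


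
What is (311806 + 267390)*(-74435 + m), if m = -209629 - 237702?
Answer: -302204780136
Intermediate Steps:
m = -447331
(311806 + 267390)*(-74435 + m) = (311806 + 267390)*(-74435 - 447331) = 579196*(-521766) = -302204780136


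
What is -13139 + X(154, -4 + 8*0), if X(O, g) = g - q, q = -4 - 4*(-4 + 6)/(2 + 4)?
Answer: -39413/3 ≈ -13138.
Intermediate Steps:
q = -16/3 (q = -4 - 8/6 = -4 - 4*⅓ = -4 - 4/3 = -16/3 ≈ -5.3333)
X(O, g) = 16/3 + g (X(O, g) = g - 1*(-16/3) = g + 16/3 = 16/3 + g)
-13139 + X(154, -4 + 8*0) = -13139 + (16/3 + (-4 + 8*0)) = -13139 + (16/3 + (-4 + 0)) = -13139 + (16/3 - 4) = -13139 + 4/3 = -39413/3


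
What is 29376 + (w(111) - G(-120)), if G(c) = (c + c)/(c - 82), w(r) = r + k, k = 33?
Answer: 2981400/101 ≈ 29519.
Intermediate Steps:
w(r) = 33 + r (w(r) = r + 33 = 33 + r)
G(c) = 2*c/(-82 + c) (G(c) = (2*c)/(-82 + c) = 2*c/(-82 + c))
29376 + (w(111) - G(-120)) = 29376 + ((33 + 111) - 2*(-120)/(-82 - 120)) = 29376 + (144 - 2*(-120)/(-202)) = 29376 + (144 - 2*(-120)*(-1)/202) = 29376 + (144 - 1*120/101) = 29376 + (144 - 120/101) = 29376 + 14424/101 = 2981400/101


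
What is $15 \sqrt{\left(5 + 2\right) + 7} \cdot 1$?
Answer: $15 \sqrt{14} \approx 56.125$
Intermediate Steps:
$15 \sqrt{\left(5 + 2\right) + 7} \cdot 1 = 15 \sqrt{7 + 7} \cdot 1 = 15 \sqrt{14} \cdot 1 = 15 \sqrt{14}$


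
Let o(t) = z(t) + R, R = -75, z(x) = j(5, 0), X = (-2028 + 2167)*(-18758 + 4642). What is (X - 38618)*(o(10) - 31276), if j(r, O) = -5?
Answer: 62735266152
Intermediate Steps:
X = -1962124 (X = 139*(-14116) = -1962124)
z(x) = -5
o(t) = -80 (o(t) = -5 - 75 = -80)
(X - 38618)*(o(10) - 31276) = (-1962124 - 38618)*(-80 - 31276) = -2000742*(-31356) = 62735266152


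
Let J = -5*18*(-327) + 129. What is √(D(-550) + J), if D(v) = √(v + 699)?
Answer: √(29559 + √149) ≈ 171.96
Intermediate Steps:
J = 29559 (J = -90*(-327) + 129 = 29430 + 129 = 29559)
D(v) = √(699 + v)
√(D(-550) + J) = √(√(699 - 550) + 29559) = √(√149 + 29559) = √(29559 + √149)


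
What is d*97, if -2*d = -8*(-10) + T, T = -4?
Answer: -3686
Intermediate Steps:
d = -38 (d = -(-8*(-10) - 4)/2 = -(80 - 4)/2 = -½*76 = -38)
d*97 = -38*97 = -3686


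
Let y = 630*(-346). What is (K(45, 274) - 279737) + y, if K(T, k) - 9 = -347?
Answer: -498055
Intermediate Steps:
y = -217980
K(T, k) = -338 (K(T, k) = 9 - 347 = -338)
(K(45, 274) - 279737) + y = (-338 - 279737) - 217980 = -280075 - 217980 = -498055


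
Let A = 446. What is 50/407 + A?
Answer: 181572/407 ≈ 446.12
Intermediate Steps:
50/407 + A = 50/407 + 446 = 181572/407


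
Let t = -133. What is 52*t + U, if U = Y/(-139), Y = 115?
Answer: -961439/139 ≈ -6916.8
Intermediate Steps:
U = -115/139 (U = 115/(-139) = 115*(-1/139) = -115/139 ≈ -0.82734)
52*t + U = 52*(-133) - 115/139 = -6916 - 115/139 = -961439/139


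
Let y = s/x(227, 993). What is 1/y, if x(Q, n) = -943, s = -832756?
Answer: 943/832756 ≈ 0.0011324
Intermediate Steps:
y = 832756/943 (y = -832756/(-943) = -832756*(-1/943) = 832756/943 ≈ 883.09)
1/y = 1/(832756/943) = 943/832756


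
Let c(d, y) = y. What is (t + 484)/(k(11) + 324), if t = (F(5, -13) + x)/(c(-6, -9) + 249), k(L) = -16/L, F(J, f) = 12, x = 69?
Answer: 426217/283840 ≈ 1.5016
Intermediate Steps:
t = 27/80 (t = (12 + 69)/(-9 + 249) = 81/240 = 81*(1/240) = 27/80 ≈ 0.33750)
(t + 484)/(k(11) + 324) = (27/80 + 484)/(-16/11 + 324) = 38747/(80*(-16*1/11 + 324)) = 38747/(80*(-16/11 + 324)) = 38747/(80*(3548/11)) = (38747/80)*(11/3548) = 426217/283840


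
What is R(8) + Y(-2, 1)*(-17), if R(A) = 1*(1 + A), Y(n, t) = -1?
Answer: 26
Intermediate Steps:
R(A) = 1 + A
R(8) + Y(-2, 1)*(-17) = (1 + 8) - 1*(-17) = 9 + 17 = 26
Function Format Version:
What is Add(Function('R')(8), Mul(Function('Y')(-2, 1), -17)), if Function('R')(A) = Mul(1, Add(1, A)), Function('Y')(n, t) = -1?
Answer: 26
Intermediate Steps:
Function('R')(A) = Add(1, A)
Add(Function('R')(8), Mul(Function('Y')(-2, 1), -17)) = Add(Add(1, 8), Mul(-1, -17)) = Add(9, 17) = 26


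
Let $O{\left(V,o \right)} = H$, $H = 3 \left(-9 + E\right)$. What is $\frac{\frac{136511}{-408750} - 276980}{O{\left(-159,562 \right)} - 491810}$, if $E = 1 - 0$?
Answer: $\frac{16173673073}{28719592500} \approx 0.56316$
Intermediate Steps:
$E = 1$ ($E = 1 + 0 = 1$)
$H = -24$ ($H = 3 \left(-9 + 1\right) = 3 \left(-8\right) = -24$)
$O{\left(V,o \right)} = -24$
$\frac{\frac{136511}{-408750} - 276980}{O{\left(-159,562 \right)} - 491810} = \frac{\frac{136511}{-408750} - 276980}{-24 - 491810} = \frac{136511 \left(- \frac{1}{408750}\right) - 276980}{-491834} = \left(- \frac{136511}{408750} - 276980\right) \left(- \frac{1}{491834}\right) = \left(- \frac{113215711511}{408750}\right) \left(- \frac{1}{491834}\right) = \frac{16173673073}{28719592500}$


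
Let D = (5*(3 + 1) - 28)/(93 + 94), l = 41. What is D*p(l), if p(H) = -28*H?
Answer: 9184/187 ≈ 49.112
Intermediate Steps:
D = -8/187 (D = (5*4 - 28)/187 = (20 - 28)*(1/187) = -8*1/187 = -8/187 ≈ -0.042781)
D*p(l) = -(-224)*41/187 = -8/187*(-1148) = 9184/187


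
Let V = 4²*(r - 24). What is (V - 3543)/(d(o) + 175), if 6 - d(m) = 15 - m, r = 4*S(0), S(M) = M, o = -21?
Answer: -3927/145 ≈ -27.083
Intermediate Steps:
r = 0 (r = 4*0 = 0)
V = -384 (V = 4²*(0 - 24) = 16*(-24) = -384)
d(m) = -9 + m (d(m) = 6 - (15 - m) = 6 + (-15 + m) = -9 + m)
(V - 3543)/(d(o) + 175) = (-384 - 3543)/((-9 - 21) + 175) = -3927/(-30 + 175) = -3927/145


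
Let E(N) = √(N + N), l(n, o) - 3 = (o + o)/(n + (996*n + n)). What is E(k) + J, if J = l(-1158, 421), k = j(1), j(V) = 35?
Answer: 1733105/577842 + √70 ≈ 11.366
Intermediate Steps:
k = 35
l(n, o) = 3 + o/(499*n) (l(n, o) = 3 + (o + o)/(n + (996*n + n)) = 3 + (2*o)/(n + 997*n) = 3 + (2*o)/((998*n)) = 3 + (2*o)*(1/(998*n)) = 3 + o/(499*n))
J = 1733105/577842 (J = 3 + (1/499)*421/(-1158) = 3 + (1/499)*421*(-1/1158) = 3 - 421/577842 = 1733105/577842 ≈ 2.9993)
E(N) = √2*√N (E(N) = √(2*N) = √2*√N)
E(k) + J = √2*√35 + 1733105/577842 = √70 + 1733105/577842 = 1733105/577842 + √70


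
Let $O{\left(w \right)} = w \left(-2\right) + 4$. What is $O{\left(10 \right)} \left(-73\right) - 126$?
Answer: $1042$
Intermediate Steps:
$O{\left(w \right)} = 4 - 2 w$ ($O{\left(w \right)} = - 2 w + 4 = 4 - 2 w$)
$O{\left(10 \right)} \left(-73\right) - 126 = \left(4 - 20\right) \left(-73\right) - 126 = \left(-16\right) \left(-73\right) - 126 = 1168 - 126 = 1042$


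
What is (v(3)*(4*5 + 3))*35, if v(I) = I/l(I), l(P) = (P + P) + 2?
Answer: 2415/8 ≈ 301.88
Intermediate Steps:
l(P) = 2 + 2*P (l(P) = 2*P + 2 = 2 + 2*P)
v(I) = I/(2 + 2*I)
(v(3)*(4*5 + 3))*35 = (((1/2)*3/(1 + 3))*(4*5 + 3))*35 = (((1/2)*3/4)*(20 + 3))*35 = (((1/2)*3*(1/4))*23)*35 = ((3/8)*23)*35 = (69/8)*35 = 2415/8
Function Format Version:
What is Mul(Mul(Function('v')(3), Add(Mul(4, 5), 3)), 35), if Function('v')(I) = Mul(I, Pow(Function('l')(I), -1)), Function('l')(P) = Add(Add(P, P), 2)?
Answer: Rational(2415, 8) ≈ 301.88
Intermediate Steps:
Function('l')(P) = Add(2, Mul(2, P)) (Function('l')(P) = Add(Mul(2, P), 2) = Add(2, Mul(2, P)))
Function('v')(I) = Mul(I, Pow(Add(2, Mul(2, I)), -1))
Mul(Mul(Function('v')(3), Add(Mul(4, 5), 3)), 35) = Mul(Mul(Mul(Rational(1, 2), 3, Pow(Add(1, 3), -1)), Add(Mul(4, 5), 3)), 35) = Mul(Mul(Mul(Rational(1, 2), 3, Pow(4, -1)), Add(20, 3)), 35) = Mul(Mul(Mul(Rational(1, 2), 3, Rational(1, 4)), 23), 35) = Mul(Mul(Rational(3, 8), 23), 35) = Mul(Rational(69, 8), 35) = Rational(2415, 8)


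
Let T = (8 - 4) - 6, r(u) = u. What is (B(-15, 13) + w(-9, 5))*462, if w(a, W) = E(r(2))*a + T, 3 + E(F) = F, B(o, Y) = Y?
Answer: 9240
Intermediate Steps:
E(F) = -3 + F
T = -2 (T = 4 - 6 = -2)
w(a, W) = -2 - a (w(a, W) = (-3 + 2)*a - 2 = -a - 2 = -2 - a)
(B(-15, 13) + w(-9, 5))*462 = (13 + (-2 - 1*(-9)))*462 = (13 + (-2 + 9))*462 = (13 + 7)*462 = 20*462 = 9240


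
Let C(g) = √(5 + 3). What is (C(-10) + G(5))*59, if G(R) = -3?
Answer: -177 + 118*√2 ≈ -10.123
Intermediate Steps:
C(g) = 2*√2 (C(g) = √8 = 2*√2)
(C(-10) + G(5))*59 = (2*√2 - 3)*59 = (-3 + 2*√2)*59 = -177 + 118*√2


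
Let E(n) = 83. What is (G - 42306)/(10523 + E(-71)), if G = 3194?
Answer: -19556/5303 ≈ -3.6877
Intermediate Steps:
(G - 42306)/(10523 + E(-71)) = (3194 - 42306)/(10523 + 83) = -39112/10606 = -39112*1/10606 = -19556/5303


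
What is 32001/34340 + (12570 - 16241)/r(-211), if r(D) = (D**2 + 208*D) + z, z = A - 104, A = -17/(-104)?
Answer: -11349351527/1889833220 ≈ -6.0055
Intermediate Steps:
A = 17/104 (A = -17*(-1/104) = 17/104 ≈ 0.16346)
z = -10799/104 (z = 17/104 - 104 = -10799/104 ≈ -103.84)
r(D) = -10799/104 + D**2 + 208*D (r(D) = (D**2 + 208*D) - 10799/104 = -10799/104 + D**2 + 208*D)
32001/34340 + (12570 - 16241)/r(-211) = 32001/34340 + (12570 - 16241)/(-10799/104 + (-211)**2 + 208*(-211)) = 32001*(1/34340) - 3671/(-10799/104 + 44521 - 43888) = 32001/34340 - 3671/55033/104 = 32001/34340 - 3671*104/55033 = 32001/34340 - 381784/55033 = -11349351527/1889833220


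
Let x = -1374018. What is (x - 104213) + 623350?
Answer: -854881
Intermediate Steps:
(x - 104213) + 623350 = (-1374018 - 104213) + 623350 = -1478231 + 623350 = -854881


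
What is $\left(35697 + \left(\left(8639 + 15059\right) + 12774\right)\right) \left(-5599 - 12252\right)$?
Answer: $-1288288819$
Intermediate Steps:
$\left(35697 + \left(\left(8639 + 15059\right) + 12774\right)\right) \left(-5599 - 12252\right) = \left(35697 + \left(23698 + 12774\right)\right) \left(-17851\right) = \left(35697 + 36472\right) \left(-17851\right) = 72169 \left(-17851\right) = -1288288819$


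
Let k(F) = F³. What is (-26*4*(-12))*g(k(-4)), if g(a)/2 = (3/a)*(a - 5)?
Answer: 8073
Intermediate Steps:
g(a) = 6*(-5 + a)/a (g(a) = 2*((3/a)*(a - 5)) = 2*((3/a)*(-5 + a)) = 2*(3*(-5 + a)/a) = 6*(-5 + a)/a)
(-26*4*(-12))*g(k(-4)) = (-26*4*(-12))*(6 - 30/((-4)³)) = (-104*(-12))*(6 - 30/(-64)) = 1248*(6 - 30*(-1/64)) = 1248*(6 + 15/32) = 1248*(207/32) = 8073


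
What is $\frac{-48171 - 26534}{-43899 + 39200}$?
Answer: $\frac{74705}{4699} \approx 15.898$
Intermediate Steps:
$\frac{-48171 - 26534}{-43899 + 39200} = - \frac{74705}{-4699} = \left(-74705\right) \left(- \frac{1}{4699}\right) = \frac{74705}{4699}$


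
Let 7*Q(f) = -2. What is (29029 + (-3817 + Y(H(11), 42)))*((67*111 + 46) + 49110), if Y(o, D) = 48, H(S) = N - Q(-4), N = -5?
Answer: 1429539180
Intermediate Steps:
Q(f) = -2/7 (Q(f) = (⅐)*(-2) = -2/7)
H(S) = -33/7 (H(S) = -5 - 1*(-2/7) = -5 + 2/7 = -33/7)
(29029 + (-3817 + Y(H(11), 42)))*((67*111 + 46) + 49110) = (29029 + (-3817 + 48))*((67*111 + 46) + 49110) = (29029 - 3769)*((7437 + 46) + 49110) = 25260*(7483 + 49110) = 25260*56593 = 1429539180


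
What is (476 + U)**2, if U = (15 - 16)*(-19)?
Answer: 245025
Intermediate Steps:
U = 19 (U = -1*(-19) = 19)
(476 + U)**2 = (476 + 19)**2 = 495**2 = 245025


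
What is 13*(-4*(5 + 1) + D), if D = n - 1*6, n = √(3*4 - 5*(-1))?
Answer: -390 + 13*√17 ≈ -336.40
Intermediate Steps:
n = √17 (n = √(12 + 5) = √17 ≈ 4.1231)
D = -6 + √17 (D = √17 - 1*6 = √17 - 6 = -6 + √17 ≈ -1.8769)
13*(-4*(5 + 1) + D) = 13*(-4*(5 + 1) + (-6 + √17)) = 13*(-4*6 + (-6 + √17)) = 13*(-24 + (-6 + √17)) = 13*(-30 + √17) = -390 + 13*√17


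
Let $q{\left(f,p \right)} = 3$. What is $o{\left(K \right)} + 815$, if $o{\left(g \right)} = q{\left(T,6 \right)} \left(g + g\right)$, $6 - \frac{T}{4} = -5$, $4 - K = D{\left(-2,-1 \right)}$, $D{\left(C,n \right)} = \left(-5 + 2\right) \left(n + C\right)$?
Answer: $785$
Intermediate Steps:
$D{\left(C,n \right)} = - 3 C - 3 n$ ($D{\left(C,n \right)} = - 3 \left(C + n\right) = - 3 C - 3 n$)
$K = -5$ ($K = 4 - \left(\left(-3\right) \left(-2\right) - -3\right) = 4 - \left(6 + 3\right) = 4 - 9 = -5$)
$T = 44$ ($T = 24 - -20 = 24 + 20 = 44$)
$o{\left(g \right)} = 6 g$ ($o{\left(g \right)} = 3 \left(g + g\right) = 3 \cdot 2 g = 6 g$)
$o{\left(K \right)} + 815 = 6 \left(-5\right) + 815 = -30 + 815 = 785$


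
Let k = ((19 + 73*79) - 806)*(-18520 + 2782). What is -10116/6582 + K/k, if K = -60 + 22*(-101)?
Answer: -66069075643/42988819140 ≈ -1.5369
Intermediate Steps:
K = -2282 (K = -60 - 2222 = -2282)
k = -78375240 (k = ((19 + 5767) - 806)*(-15738) = (5786 - 806)*(-15738) = 4980*(-15738) = -78375240)
-10116/6582 + K/k = -10116/6582 - 2282/(-78375240) = -10116*1/6582 - 2282*(-1/78375240) = -1686/1097 + 1141/39187620 = -66069075643/42988819140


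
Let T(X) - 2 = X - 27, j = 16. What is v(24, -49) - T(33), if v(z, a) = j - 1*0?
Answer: 8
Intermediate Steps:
v(z, a) = 16 (v(z, a) = 16 - 1*0 = 16 + 0 = 16)
T(X) = -25 + X (T(X) = 2 + (X - 27) = 2 + (-27 + X) = -25 + X)
v(24, -49) - T(33) = 16 - (-25 + 33) = 16 - 1*8 = 16 - 8 = 8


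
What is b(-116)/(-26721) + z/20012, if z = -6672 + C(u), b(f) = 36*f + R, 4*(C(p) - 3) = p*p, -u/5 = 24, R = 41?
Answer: 742871/534740652 ≈ 0.0013892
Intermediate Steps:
u = -120 (u = -5*24 = -120)
C(p) = 3 + p²/4 (C(p) = 3 + (p*p)/4 = 3 + p²/4)
b(f) = 41 + 36*f (b(f) = 36*f + 41 = 41 + 36*f)
z = -3069 (z = -6672 + (3 + (¼)*(-120)²) = -6672 + (3 + (¼)*14400) = -6672 + (3 + 3600) = -6672 + 3603 = -3069)
b(-116)/(-26721) + z/20012 = (41 + 36*(-116))/(-26721) - 3069/20012 = (41 - 4176)*(-1/26721) - 3069*1/20012 = -4135*(-1/26721) - 3069/20012 = 4135/26721 - 3069/20012 = 742871/534740652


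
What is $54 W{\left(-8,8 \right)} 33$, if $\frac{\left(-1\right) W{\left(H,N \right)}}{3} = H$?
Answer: $42768$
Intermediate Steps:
$W{\left(H,N \right)} = - 3 H$
$54 W{\left(-8,8 \right)} 33 = 54 \left(\left(-3\right) \left(-8\right)\right) 33 = 54 \cdot 24 \cdot 33 = 1296 \cdot 33 = 42768$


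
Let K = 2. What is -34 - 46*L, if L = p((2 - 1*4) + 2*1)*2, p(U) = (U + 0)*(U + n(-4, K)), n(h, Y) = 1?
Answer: -34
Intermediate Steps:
p(U) = U*(1 + U) (p(U) = (U + 0)*(U + 1) = U*(1 + U))
L = 0 (L = (((2 - 1*4) + 2*1)*(1 + ((2 - 1*4) + 2*1)))*2 = (((2 - 4) + 2)*(1 + ((2 - 4) + 2)))*2 = ((-2 + 2)*(1 + (-2 + 2)))*2 = (0*(1 + 0))*2 = (0*1)*2 = 0*2 = 0)
-34 - 46*L = -34 - 46*0 = -34 + 0 = -34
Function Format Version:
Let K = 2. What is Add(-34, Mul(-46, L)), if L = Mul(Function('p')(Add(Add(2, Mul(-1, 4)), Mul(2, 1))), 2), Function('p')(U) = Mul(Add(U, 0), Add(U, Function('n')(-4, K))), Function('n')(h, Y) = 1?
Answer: -34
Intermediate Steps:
Function('p')(U) = Mul(U, Add(1, U)) (Function('p')(U) = Mul(Add(U, 0), Add(U, 1)) = Mul(U, Add(1, U)))
L = 0 (L = Mul(Mul(Add(Add(2, Mul(-1, 4)), Mul(2, 1)), Add(1, Add(Add(2, Mul(-1, 4)), Mul(2, 1)))), 2) = Mul(Mul(Add(Add(2, -4), 2), Add(1, Add(Add(2, -4), 2))), 2) = Mul(Mul(Add(-2, 2), Add(1, Add(-2, 2))), 2) = Mul(Mul(0, Add(1, 0)), 2) = Mul(Mul(0, 1), 2) = Mul(0, 2) = 0)
Add(-34, Mul(-46, L)) = Add(-34, Mul(-46, 0)) = Add(-34, 0) = -34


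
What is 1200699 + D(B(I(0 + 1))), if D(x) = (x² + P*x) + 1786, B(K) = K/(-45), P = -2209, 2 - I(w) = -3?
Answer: 97421167/81 ≈ 1.2027e+6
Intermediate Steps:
I(w) = 5 (I(w) = 2 - 1*(-3) = 2 + 3 = 5)
B(K) = -K/45 (B(K) = K*(-1/45) = -K/45)
D(x) = 1786 + x² - 2209*x (D(x) = (x² - 2209*x) + 1786 = 1786 + x² - 2209*x)
1200699 + D(B(I(0 + 1))) = 1200699 + (1786 + (-1/45*5)² - (-2209)*5/45) = 1200699 + (1786 + (-⅑)² - 2209*(-⅑)) = 1200699 + (1786 + 1/81 + 2209/9) = 1200699 + 164548/81 = 97421167/81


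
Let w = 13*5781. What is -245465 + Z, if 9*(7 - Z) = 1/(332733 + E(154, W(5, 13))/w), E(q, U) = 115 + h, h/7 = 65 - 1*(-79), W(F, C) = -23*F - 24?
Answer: -18413683024934779/75017652816 ≈ -2.4546e+5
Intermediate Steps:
W(F, C) = -24 - 23*F
w = 75153
h = 1008 (h = 7*(65 - 1*(-79)) = 7*(65 + 79) = 7*144 = 1008)
E(q, U) = 1123 (E(q, U) = 115 + 1008 = 1123)
Z = 525123544661/75017652816 (Z = 7 - 1/(9*(332733 + 1123/75153)) = 7 - 1/(9*25005884272/75153) = 7 - ⅑*75153/25005884272 = 7 - 25051/75017652816 = 525123544661/75017652816 ≈ 7.0000)
-245465 + Z = -245465 + 525123544661/75017652816 = -18413683024934779/75017652816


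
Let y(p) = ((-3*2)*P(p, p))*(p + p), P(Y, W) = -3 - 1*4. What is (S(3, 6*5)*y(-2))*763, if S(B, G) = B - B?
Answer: 0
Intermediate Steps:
P(Y, W) = -7 (P(Y, W) = -3 - 4 = -7)
y(p) = 84*p (y(p) = (-3*2*(-7))*(p + p) = (-6*(-7))*(2*p) = 42*(2*p) = 84*p)
S(B, G) = 0
(S(3, 6*5)*y(-2))*763 = (0*(84*(-2)))*763 = (0*(-168))*763 = 0*763 = 0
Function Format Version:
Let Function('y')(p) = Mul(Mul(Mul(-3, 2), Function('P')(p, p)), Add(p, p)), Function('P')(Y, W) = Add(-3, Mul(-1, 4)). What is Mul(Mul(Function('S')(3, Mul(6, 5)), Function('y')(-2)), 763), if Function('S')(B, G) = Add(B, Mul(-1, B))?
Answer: 0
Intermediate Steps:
Function('P')(Y, W) = -7 (Function('P')(Y, W) = Add(-3, -4) = -7)
Function('y')(p) = Mul(84, p) (Function('y')(p) = Mul(Mul(Mul(-3, 2), -7), Add(p, p)) = Mul(Mul(-6, -7), Mul(2, p)) = Mul(42, Mul(2, p)) = Mul(84, p))
Function('S')(B, G) = 0
Mul(Mul(Function('S')(3, Mul(6, 5)), Function('y')(-2)), 763) = Mul(Mul(0, Mul(84, -2)), 763) = Mul(Mul(0, -168), 763) = Mul(0, 763) = 0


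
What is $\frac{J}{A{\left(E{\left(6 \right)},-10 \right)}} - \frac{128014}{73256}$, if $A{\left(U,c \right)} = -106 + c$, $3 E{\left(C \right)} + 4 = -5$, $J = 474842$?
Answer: $- \frac{4349984397}{1062212} \approx -4095.2$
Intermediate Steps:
$E{\left(C \right)} = -3$ ($E{\left(C \right)} = - \frac{4}{3} + \frac{1}{3} \left(-5\right) = - \frac{4}{3} - \frac{5}{3} = -3$)
$\frac{J}{A{\left(E{\left(6 \right)},-10 \right)}} - \frac{128014}{73256} = \frac{474842}{-106 - 10} - \frac{128014}{73256} = \frac{474842}{-116} - \frac{64007}{36628} = 474842 \left(- \frac{1}{116}\right) - \frac{64007}{36628} = - \frac{237421}{58} - \frac{64007}{36628} = - \frac{4349984397}{1062212}$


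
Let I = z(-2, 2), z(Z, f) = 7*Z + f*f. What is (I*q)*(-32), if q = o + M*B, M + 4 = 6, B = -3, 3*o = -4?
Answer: -7040/3 ≈ -2346.7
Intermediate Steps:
o = -4/3 (o = (⅓)*(-4) = -4/3 ≈ -1.3333)
M = 2 (M = -4 + 6 = 2)
z(Z, f) = f² + 7*Z (z(Z, f) = 7*Z + f² = f² + 7*Z)
I = -10 (I = 2² + 7*(-2) = 4 - 14 = -10)
q = -22/3 (q = -4/3 + 2*(-3) = -4/3 - 6 = -22/3 ≈ -7.3333)
(I*q)*(-32) = -10*(-22/3)*(-32) = (220/3)*(-32) = -7040/3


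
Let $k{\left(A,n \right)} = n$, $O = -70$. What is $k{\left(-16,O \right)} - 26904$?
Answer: $-26974$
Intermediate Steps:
$k{\left(-16,O \right)} - 26904 = -70 - 26904 = -26974$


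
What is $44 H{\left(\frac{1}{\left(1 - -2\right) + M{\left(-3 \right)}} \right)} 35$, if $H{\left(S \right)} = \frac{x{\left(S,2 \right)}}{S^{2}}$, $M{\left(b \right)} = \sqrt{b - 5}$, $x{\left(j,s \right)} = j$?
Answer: $4620 + 3080 i \sqrt{2} \approx 4620.0 + 4355.8 i$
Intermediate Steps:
$M{\left(b \right)} = \sqrt{-5 + b}$
$H{\left(S \right)} = \frac{1}{S}$ ($H{\left(S \right)} = \frac{S}{S^{2}} = \frac{1}{S}$)
$44 H{\left(\frac{1}{\left(1 - -2\right) + M{\left(-3 \right)}} \right)} 35 = \frac{44}{\frac{1}{\left(1 - -2\right) + \sqrt{-5 - 3}}} \cdot 35 = \frac{44}{\frac{1}{\left(1 + 2\right) + \sqrt{-8}}} \cdot 35 = \frac{44}{\frac{1}{3 + 2 i \sqrt{2}}} \cdot 35 = 44 \left(3 + 2 i \sqrt{2}\right) 35 = \left(132 + 88 i \sqrt{2}\right) 35 = 4620 + 3080 i \sqrt{2}$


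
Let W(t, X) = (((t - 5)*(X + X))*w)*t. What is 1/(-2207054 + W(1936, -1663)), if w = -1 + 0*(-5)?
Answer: 1/12431764562 ≈ 8.0439e-11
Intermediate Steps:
w = -1 (w = -1 + 0 = -1)
W(t, X) = -2*X*t*(-5 + t) (W(t, X) = (((t - 5)*(X + X))*(-1))*t = (((-5 + t)*(2*X))*(-1))*t = ((2*X*(-5 + t))*(-1))*t = (-2*X*(-5 + t))*t = -2*X*t*(-5 + t))
1/(-2207054 + W(1936, -1663)) = 1/(-2207054 + 2*(-1663)*1936*(5 - 1*1936)) = 1/(-2207054 + 2*(-1663)*1936*(5 - 1936)) = 1/(-2207054 + 2*(-1663)*1936*(-1931)) = 1/(-2207054 + 12433971616) = 1/12431764562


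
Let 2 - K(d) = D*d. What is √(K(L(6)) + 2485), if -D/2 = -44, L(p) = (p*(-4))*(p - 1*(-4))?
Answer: 3*√2623 ≈ 153.65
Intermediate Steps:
L(p) = -4*p*(4 + p) (L(p) = (-4*p)*(p + 4) = (-4*p)*(4 + p) = -4*p*(4 + p))
D = 88 (D = -2*(-44) = 88)
K(d) = 2 - 88*d
√(K(L(6)) + 2485) = √((2 - (-352)*6*(4 + 6)) + 2485) = √((2 - (-352)*6*10) + 2485) = √((2 - 88*(-240)) + 2485) = √((2 + 21120) + 2485) = √(21122 + 2485) = √23607 = 3*√2623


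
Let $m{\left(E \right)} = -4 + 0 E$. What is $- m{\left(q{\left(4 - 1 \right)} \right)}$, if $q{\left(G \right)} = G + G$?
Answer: $4$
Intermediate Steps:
$q{\left(G \right)} = 2 G$
$m{\left(E \right)} = -4$ ($m{\left(E \right)} = -4 + 0 = -4$)
$- m{\left(q{\left(4 - 1 \right)} \right)} = \left(-1\right) \left(-4\right) = 4$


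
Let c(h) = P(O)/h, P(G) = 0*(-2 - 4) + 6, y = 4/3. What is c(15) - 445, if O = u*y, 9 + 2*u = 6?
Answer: -2223/5 ≈ -444.60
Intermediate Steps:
u = -3/2 (u = -9/2 + (½)*6 = -9/2 + 3 = -3/2 ≈ -1.5000)
y = 4/3 (y = 4*(⅓) = 4/3 ≈ 1.3333)
O = -2 (O = -3/2*4/3 = -2)
P(G) = 6 (P(G) = 0*(-6) + 6 = 0 + 6 = 6)
c(h) = 6/h
c(15) - 445 = 6/15 - 445 = 6*(1/15) - 445 = ⅖ - 445 = -2223/5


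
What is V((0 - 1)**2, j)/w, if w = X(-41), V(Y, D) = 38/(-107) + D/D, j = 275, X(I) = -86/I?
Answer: 2829/9202 ≈ 0.30743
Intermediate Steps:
V(Y, D) = 69/107 (V(Y, D) = 38*(-1/107) + 1 = -38/107 + 1 = 69/107)
w = 86/41 (w = -86/(-41) = -86*(-1/41) = 86/41 ≈ 2.0976)
V((0 - 1)**2, j)/w = 69/(107*(86/41)) = (69/107)*(41/86) = 2829/9202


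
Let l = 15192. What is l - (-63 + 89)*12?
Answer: 14880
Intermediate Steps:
l - (-63 + 89)*12 = 15192 - (-63 + 89)*12 = 15192 - 26*12 = 15192 - 1*312 = 15192 - 312 = 14880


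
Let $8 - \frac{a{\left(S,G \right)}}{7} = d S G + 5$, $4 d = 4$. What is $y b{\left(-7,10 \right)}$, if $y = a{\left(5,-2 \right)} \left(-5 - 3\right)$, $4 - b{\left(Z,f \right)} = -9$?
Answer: $-9464$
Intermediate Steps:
$b{\left(Z,f \right)} = 13$ ($b{\left(Z,f \right)} = 4 - -9 = 4 + 9 = 13$)
$d = 1$ ($d = \frac{1}{4} \cdot 4 = 1$)
$a{\left(S,G \right)} = 21 - 7 G S$ ($a{\left(S,G \right)} = 56 - 7 \left(1 S G + 5\right) = 56 - 7 \left(S G + 5\right) = 56 - 7 \left(G S + 5\right) = 56 - 7 \left(5 + G S\right) = 56 - \left(35 + 7 G S\right) = 21 - 7 G S$)
$y = -728$ ($y = \left(21 - \left(-14\right) 5\right) \left(-5 - 3\right) = \left(21 + 70\right) \left(-8\right) = 91 \left(-8\right) = -728$)
$y b{\left(-7,10 \right)} = \left(-728\right) 13 = -9464$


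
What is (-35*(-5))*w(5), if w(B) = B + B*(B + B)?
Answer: 9625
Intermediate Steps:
w(B) = B + 2*B² (w(B) = B + B*(2*B) = B + 2*B²)
(-35*(-5))*w(5) = (-35*(-5))*(5*(1 + 2*5)) = 175*(5*(1 + 10)) = 175*(5*11) = 175*55 = 9625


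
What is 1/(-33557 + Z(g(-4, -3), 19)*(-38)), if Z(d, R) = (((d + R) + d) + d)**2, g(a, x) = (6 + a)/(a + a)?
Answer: -8/369707 ≈ -2.1639e-5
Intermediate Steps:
g(a, x) = (6 + a)/(2*a) (g(a, x) = (6 + a)/((2*a)) = (6 + a)*(1/(2*a)) = (6 + a)/(2*a))
Z(d, R) = (R + 3*d)**2 (Z(d, R) = (((R + d) + d) + d)**2 = ((R + 2*d) + d)**2 = (R + 3*d)**2)
1/(-33557 + Z(g(-4, -3), 19)*(-38)) = 1/(-33557 + (19 + 3*((1/2)*(6 - 4)/(-4)))**2*(-38)) = 1/(-33557 + (19 + 3*((1/2)*(-1/4)*2))**2*(-38)) = 1/(-33557 + (19 + 3*(-1/4))**2*(-38)) = 1/(-33557 + (19 - 3/4)**2*(-38)) = 1/(-33557 + (73/4)**2*(-38)) = 1/(-33557 + (5329/16)*(-38)) = 1/(-33557 - 101251/8) = 1/(-369707/8) = -8/369707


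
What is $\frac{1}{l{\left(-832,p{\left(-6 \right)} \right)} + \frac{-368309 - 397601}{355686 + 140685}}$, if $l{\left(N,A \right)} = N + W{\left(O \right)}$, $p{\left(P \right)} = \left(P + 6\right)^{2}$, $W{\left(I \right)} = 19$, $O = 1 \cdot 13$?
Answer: $- \frac{496371}{404315533} \approx -0.0012277$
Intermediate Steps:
$O = 13$
$p{\left(P \right)} = \left(6 + P\right)^{2}$
$l{\left(N,A \right)} = 19 + N$ ($l{\left(N,A \right)} = N + 19 = 19 + N$)
$\frac{1}{l{\left(-832,p{\left(-6 \right)} \right)} + \frac{-368309 - 397601}{355686 + 140685}} = \frac{1}{\left(19 - 832\right) + \frac{-368309 - 397601}{355686 + 140685}} = \frac{1}{-813 - \frac{765910}{496371}} = \frac{1}{- \frac{404315533}{496371}} = - \frac{496371}{404315533}$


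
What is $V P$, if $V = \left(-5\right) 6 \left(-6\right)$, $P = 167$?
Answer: $30060$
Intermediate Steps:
$V = 180$ ($V = \left(-30\right) \left(-6\right) = 180$)
$V P = 180 \cdot 167 = 30060$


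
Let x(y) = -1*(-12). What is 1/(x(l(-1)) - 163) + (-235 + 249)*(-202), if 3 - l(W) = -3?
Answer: -427029/151 ≈ -2828.0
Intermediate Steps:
l(W) = 6 (l(W) = 3 - 1*(-3) = 3 + 3 = 6)
x(y) = 12
1/(x(l(-1)) - 163) + (-235 + 249)*(-202) = 1/(12 - 163) + (-235 + 249)*(-202) = 1/(-151) + 14*(-202) = -1/151 - 2828 = -427029/151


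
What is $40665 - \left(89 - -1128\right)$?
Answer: $39448$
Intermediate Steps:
$40665 - \left(89 - -1128\right) = 40665 - \left(89 + 1128\right) = 40665 - 1217 = 39448$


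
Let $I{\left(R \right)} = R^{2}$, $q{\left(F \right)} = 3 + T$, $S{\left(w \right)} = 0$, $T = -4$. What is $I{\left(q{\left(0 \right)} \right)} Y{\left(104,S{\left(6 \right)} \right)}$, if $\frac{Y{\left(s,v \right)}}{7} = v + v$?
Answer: $0$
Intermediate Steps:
$Y{\left(s,v \right)} = 14 v$ ($Y{\left(s,v \right)} = 7 \left(v + v\right) = 7 \cdot 2 v = 14 v$)
$q{\left(F \right)} = -1$ ($q{\left(F \right)} = 3 - 4 = -1$)
$I{\left(q{\left(0 \right)} \right)} Y{\left(104,S{\left(6 \right)} \right)} = \left(-1\right)^{2} \cdot 14 \cdot 0 = 1 \cdot 0 = 0$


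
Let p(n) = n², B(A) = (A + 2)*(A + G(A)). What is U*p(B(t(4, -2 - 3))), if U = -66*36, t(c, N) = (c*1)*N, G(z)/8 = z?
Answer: -24942297600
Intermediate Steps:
G(z) = 8*z
t(c, N) = N*c (t(c, N) = c*N = N*c)
B(A) = 9*A*(2 + A) (B(A) = (A + 2)*(A + 8*A) = (2 + A)*(9*A) = 9*A*(2 + A))
U = -2376
U*p(B(t(4, -2 - 3))) = -2376*1296*(-2 - 3)²*(2 + (-2 - 3)*4)² = -2376*32400*(2 - 5*4)² = -2376*32400*(2 - 20)² = -2376*(9*(-20)*(-18))² = -2376*3240² = -2376*10497600 = -24942297600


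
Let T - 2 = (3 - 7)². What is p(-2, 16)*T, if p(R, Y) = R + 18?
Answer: 288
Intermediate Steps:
p(R, Y) = 18 + R
T = 18 (T = 2 + (3 - 7)² = 2 + (-4)² = 2 + 16 = 18)
p(-2, 16)*T = (18 - 2)*18 = 16*18 = 288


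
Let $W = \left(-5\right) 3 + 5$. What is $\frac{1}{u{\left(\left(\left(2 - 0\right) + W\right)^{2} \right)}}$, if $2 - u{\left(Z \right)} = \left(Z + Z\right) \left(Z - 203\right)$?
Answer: $\frac{1}{17794} \approx 5.6199 \cdot 10^{-5}$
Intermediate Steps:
$W = -10$ ($W = -15 + 5 = -10$)
$u{\left(Z \right)} = 2 - 2 Z \left(-203 + Z\right)$ ($u{\left(Z \right)} = 2 - \left(Z + Z\right) \left(Z - 203\right) = 2 - 2 Z \left(-203 + Z\right)$)
$\frac{1}{u{\left(\left(\left(2 - 0\right) + W\right)^{2} \right)}} = \frac{1}{2 - 2 \left(\left(\left(2 - 0\right) - 10\right)^{2}\right)^{2} + 406 \left(\left(2 - 0\right) - 10\right)^{2}} = \frac{1}{2 - 2 \left(\left(\left(2 + 0\right) - 10\right)^{2}\right)^{2} + 406 \left(\left(2 + 0\right) - 10\right)^{2}} = \frac{1}{2 - 2 \left(\left(2 - 10\right)^{2}\right)^{2} + 406 \left(2 - 10\right)^{2}} = \frac{1}{2 - 2 \left(\left(-8\right)^{2}\right)^{2} + 406 \left(-8\right)^{2}} = \frac{1}{2 - 2 \cdot 64^{2} + 406 \cdot 64} = \frac{1}{2 - 8192 + 25984} = \frac{1}{17794}$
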